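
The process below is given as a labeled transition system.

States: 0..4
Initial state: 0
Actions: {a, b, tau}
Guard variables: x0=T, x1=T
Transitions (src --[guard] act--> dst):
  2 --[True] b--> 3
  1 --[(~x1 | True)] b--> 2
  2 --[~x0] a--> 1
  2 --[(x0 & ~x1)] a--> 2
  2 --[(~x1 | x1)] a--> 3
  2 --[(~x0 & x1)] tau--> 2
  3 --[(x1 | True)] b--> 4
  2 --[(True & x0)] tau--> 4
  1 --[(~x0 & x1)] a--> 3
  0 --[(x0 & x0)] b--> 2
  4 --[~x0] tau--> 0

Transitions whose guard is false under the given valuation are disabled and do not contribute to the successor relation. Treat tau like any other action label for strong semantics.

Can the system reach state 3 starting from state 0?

After dropping false guards: 6 live edges.
depth 0: {0}
depth 1: {2}  cumulative {0,2}
depth 2: {3,4}  cumulative {0,2,3,4}
Reach set: {0,2,3,4}
witness 3: b·b

Answer: REACHABLE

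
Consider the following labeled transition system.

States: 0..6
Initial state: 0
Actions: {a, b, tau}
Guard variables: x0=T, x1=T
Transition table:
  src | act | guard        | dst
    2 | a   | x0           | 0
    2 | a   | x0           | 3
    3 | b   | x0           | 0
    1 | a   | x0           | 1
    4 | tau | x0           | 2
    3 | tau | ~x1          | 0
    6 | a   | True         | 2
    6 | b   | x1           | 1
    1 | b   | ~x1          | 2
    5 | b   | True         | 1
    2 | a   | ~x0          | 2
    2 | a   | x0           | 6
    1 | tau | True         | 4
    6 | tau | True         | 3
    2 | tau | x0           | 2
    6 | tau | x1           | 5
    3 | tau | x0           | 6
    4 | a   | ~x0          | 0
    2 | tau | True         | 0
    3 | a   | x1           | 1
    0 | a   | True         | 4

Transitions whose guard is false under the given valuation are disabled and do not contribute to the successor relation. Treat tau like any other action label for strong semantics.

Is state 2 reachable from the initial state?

Answer: REACHABLE

Trace:
After dropping false guards: 17 live edges.
Layer 0: {0}
Layer 1: {4}  total {0,4}
Layer 2: {2}  total {0,2,4}
Layer 3: {3,6}  total {0,2,3,4,6}
Layer 4: {1,5}  total {0,1,2,3,4,5,6}
Reach set: {0,1,2,3,4,5,6}
trace reaching 2: a·tau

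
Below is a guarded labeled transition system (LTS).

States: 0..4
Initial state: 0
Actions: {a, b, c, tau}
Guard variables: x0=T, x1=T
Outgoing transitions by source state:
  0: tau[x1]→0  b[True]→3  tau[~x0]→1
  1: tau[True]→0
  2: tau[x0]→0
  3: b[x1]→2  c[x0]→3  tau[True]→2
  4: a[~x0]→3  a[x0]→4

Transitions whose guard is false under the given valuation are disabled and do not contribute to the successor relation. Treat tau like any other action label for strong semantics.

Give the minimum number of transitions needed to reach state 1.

Answer: UNREACHABLE

Working:
BFS to 1:
  Layer 0: {0}
  Layer 1: {3}
  Layer 2: {2}
1 never appears.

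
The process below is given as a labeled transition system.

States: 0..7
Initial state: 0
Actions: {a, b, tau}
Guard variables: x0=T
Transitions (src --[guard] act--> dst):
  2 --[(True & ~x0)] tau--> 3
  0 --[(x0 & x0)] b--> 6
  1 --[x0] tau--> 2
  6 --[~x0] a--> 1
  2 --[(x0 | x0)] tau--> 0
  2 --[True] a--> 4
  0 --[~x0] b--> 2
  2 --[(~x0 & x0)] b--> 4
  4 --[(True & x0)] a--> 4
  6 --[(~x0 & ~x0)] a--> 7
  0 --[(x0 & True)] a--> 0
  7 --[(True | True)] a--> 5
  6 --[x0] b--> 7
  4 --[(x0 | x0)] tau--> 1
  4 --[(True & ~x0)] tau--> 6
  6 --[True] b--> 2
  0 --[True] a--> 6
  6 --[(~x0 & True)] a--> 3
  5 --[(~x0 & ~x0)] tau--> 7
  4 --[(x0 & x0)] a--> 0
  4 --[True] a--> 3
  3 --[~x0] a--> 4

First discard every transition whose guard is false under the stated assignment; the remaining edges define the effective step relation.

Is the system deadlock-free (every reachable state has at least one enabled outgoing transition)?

Answer: DEADLOCK at state 3

Trace:
Reach set: {0,1,2,3,4,5,6,7}
  0: a→0  a→6  b→6  [deg 3]
  1: tau→2  [deg 1]
  2: a→4  tau→0  [deg 2]
  3: ∅  [no exit]
  4: a→0  a→3  a→4  tau→1  [deg 4]
  5: ∅  [no exit]
  6: b→2  b→7  [deg 2]
  7: a→5  [deg 1]
trace reaching 3: b·b·a·a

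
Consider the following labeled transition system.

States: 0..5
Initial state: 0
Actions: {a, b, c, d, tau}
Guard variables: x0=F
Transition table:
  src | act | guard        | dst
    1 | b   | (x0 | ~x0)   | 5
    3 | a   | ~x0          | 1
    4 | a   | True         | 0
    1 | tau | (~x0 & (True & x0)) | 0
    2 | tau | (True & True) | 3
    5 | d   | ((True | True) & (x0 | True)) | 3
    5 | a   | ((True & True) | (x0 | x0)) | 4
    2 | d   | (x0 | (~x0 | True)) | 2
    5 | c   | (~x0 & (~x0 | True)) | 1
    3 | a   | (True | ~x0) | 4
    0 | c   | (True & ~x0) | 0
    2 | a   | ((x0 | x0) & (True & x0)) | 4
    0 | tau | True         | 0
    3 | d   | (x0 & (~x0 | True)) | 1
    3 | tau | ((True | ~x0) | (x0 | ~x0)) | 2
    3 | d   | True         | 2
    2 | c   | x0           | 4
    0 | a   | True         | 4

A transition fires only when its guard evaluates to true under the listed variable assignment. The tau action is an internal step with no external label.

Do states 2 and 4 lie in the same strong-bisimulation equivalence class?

Bisimulation quotient by refinement:
  P[0] = {{0,1,2,3,4,5}}
  P[1] = {{0},{1},{2},{3},{4},{5}}
6 equivalence class(es) (converged in 2)
class of 2: {2}; class of 4: {4}

Answer: NOT BISIMILAR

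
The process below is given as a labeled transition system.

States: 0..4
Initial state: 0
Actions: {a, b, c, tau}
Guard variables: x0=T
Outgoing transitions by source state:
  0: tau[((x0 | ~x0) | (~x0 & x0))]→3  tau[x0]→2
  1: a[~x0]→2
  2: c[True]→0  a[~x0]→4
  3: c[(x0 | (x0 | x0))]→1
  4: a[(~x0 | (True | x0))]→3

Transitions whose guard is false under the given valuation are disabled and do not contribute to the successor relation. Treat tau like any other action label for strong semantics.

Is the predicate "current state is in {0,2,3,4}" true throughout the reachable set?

Answer: INVARIANT VIOLATED at state 1

Analysis:
Safe = {0,2,3,4}
R = {0,1,2,3}
  0: ok
  1: ✗ unsafe
  2: ok
  3: ok
counterexample path to 1: tau·c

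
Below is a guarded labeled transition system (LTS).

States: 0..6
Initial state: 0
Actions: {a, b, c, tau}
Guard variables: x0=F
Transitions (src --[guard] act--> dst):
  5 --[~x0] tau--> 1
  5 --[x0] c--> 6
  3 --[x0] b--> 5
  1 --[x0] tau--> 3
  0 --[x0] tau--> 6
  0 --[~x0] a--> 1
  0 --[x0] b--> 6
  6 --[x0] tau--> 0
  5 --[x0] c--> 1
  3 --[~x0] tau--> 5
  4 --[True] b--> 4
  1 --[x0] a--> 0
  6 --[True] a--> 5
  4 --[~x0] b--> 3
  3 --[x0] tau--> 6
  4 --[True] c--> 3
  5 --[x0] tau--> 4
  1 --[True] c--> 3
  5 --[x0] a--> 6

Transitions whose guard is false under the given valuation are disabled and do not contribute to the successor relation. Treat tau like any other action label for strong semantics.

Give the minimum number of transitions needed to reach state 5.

Answer: 3

Analysis:
BFS to 5:
  L0 = {0}
  L1 = {1}
  L2 = {3}
  L3 = {5}
5 enters at depth 3; path a·c·tau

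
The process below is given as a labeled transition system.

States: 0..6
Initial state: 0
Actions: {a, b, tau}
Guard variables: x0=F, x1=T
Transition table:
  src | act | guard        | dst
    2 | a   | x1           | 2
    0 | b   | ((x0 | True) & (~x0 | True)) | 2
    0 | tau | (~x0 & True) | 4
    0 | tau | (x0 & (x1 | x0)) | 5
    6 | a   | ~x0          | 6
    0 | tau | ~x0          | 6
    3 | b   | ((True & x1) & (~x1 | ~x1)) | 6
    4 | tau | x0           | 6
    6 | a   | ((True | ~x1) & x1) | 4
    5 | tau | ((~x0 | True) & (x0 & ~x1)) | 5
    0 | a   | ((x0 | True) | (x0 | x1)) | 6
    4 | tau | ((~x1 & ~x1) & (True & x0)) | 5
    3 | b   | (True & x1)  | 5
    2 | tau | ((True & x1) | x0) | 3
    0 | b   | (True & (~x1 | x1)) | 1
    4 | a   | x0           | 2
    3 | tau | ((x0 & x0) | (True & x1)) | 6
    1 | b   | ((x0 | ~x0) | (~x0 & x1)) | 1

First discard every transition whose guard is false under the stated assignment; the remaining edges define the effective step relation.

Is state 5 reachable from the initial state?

Answer: REACHABLE

Trace:
After dropping false guards: 12 live edges.
depth 0: {0}
depth 1: {1,2,4,6}  cumulative {0,1,2,4,6}
depth 2: {3}  cumulative {0,1,2,3,4,6}
depth 3: {5}  cumulative {0,1,2,3,4,5,6}
Reach set: {0,1,2,3,4,5,6}
witness 5: b·tau·b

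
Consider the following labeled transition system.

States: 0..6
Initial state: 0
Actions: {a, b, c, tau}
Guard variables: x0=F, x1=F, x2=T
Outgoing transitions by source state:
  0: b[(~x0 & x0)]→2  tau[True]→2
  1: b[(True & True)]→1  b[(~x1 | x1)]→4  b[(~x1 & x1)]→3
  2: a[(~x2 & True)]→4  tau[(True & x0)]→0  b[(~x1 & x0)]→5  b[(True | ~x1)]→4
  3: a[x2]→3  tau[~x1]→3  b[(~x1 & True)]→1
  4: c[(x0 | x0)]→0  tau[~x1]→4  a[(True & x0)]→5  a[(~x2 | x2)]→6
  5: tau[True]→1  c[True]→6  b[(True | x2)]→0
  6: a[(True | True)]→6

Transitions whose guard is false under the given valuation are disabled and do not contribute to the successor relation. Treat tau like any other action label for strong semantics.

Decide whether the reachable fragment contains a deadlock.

Reach set: {0,2,4,6}
  0: tau→2  [1 exit(s)]
  2: b→4  [1 exit(s)]
  4: a→6  tau→4  [2 exit(s)]
  6: a→6  [1 exit(s)]

Answer: DEADLOCK-FREE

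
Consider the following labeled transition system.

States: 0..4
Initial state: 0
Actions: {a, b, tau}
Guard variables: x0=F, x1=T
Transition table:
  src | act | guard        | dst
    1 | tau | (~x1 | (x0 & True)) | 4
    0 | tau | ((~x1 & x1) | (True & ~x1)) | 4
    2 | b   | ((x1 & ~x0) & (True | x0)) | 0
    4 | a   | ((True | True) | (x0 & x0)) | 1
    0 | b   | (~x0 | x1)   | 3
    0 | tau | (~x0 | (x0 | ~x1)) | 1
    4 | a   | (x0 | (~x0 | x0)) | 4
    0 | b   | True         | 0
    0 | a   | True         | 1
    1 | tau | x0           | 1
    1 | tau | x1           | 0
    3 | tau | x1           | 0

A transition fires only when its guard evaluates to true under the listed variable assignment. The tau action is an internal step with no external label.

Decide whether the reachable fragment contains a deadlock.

R = {0,1,3}
  0: a→1  b→0  b→3  tau→1  [deg 4]
  1: tau→0  [deg 1]
  3: tau→0  [deg 1]

Answer: DEADLOCK-FREE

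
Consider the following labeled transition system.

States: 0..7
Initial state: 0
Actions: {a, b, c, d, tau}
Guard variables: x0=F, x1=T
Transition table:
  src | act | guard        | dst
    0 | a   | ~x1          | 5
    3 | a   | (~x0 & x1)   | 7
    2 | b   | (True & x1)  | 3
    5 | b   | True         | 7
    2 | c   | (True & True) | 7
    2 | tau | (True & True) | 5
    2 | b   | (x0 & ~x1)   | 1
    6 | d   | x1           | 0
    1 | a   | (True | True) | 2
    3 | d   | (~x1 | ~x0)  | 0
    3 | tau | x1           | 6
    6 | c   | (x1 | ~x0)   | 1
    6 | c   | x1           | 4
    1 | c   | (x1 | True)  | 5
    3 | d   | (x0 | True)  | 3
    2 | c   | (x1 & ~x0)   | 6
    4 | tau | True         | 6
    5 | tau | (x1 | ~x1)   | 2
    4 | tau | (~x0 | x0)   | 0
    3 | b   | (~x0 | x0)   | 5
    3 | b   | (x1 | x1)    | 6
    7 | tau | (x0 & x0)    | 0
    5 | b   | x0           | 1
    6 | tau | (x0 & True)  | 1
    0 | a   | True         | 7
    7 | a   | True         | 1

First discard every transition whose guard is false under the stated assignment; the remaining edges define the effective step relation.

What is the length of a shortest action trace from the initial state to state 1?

BFS to 1:
  Layer 0: {0}
  Layer 1: {7}
  Layer 2: {1}
1 enters at depth 2; path a·a

Answer: 2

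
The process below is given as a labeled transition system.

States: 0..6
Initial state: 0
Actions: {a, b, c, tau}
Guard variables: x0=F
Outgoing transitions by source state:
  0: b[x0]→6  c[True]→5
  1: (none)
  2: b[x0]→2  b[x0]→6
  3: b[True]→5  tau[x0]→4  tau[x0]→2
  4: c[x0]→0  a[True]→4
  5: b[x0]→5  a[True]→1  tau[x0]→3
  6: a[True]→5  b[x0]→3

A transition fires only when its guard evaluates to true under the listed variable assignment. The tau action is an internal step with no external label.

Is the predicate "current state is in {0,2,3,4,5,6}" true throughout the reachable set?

Answer: INVARIANT VIOLATED at state 1

Trace:
Safe = {0,2,3,4,5,6}
Reach set: {0,1,5}
  0: ok
  1: ✗ unsafe
  5: ok
counterexample path to 1: c·a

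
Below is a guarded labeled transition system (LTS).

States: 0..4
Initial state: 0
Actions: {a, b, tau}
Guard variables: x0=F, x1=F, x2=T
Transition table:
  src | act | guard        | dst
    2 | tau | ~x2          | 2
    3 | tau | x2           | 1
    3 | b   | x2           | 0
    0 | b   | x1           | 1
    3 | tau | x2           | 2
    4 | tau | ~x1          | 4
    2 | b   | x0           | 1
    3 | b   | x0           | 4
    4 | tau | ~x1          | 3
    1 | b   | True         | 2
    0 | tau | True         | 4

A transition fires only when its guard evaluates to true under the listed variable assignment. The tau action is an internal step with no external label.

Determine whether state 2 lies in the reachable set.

Answer: REACHABLE

Analysis:
Guard filter leaves 7 enabled edge(s).
depth 0: {0}
depth 1: {4}  total {0,4}
depth 2: {3}  total {0,3,4}
depth 3: {1,2}  total {0,1,2,3,4}
Reach set: {0,1,2,3,4}
trace reaching 2: tau·tau·tau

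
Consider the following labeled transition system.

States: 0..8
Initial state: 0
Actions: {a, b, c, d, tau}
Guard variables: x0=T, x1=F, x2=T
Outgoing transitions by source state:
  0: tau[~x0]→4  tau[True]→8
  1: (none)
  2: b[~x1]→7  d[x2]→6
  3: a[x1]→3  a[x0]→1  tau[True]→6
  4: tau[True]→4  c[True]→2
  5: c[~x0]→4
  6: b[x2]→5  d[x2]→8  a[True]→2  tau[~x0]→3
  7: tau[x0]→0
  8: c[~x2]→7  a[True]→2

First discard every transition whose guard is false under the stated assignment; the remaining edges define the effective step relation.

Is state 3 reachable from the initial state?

Answer: UNREACHABLE

Working:
Guard filter leaves 12 enabled edge(s).
L0 = {0}
L1 = {8}  now seen {0,8}
L2 = {2}  now seen {0,2,8}
L3 = {6,7}  now seen {0,2,6,7,8}
L4 = {5}  now seen {0,2,5,6,7,8}
Reach set: {0,2,5,6,7,8}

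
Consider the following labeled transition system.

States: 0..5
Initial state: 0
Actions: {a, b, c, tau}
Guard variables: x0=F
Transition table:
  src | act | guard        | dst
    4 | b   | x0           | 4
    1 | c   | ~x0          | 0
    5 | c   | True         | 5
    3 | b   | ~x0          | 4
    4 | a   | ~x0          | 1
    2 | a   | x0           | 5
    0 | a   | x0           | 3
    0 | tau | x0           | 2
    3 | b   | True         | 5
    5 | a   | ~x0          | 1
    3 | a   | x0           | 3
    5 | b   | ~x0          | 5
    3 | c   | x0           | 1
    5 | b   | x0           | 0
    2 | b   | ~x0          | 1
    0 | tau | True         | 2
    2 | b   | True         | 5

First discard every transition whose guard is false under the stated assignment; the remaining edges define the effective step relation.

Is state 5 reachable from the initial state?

Guard filter leaves 10 enabled edge(s).
depth 0: {0}
depth 1: {2}  now seen {0,2}
depth 2: {1,5}  now seen {0,1,2,5}
Reachable = {0,1,2,5}
witness 5: tau·b

Answer: REACHABLE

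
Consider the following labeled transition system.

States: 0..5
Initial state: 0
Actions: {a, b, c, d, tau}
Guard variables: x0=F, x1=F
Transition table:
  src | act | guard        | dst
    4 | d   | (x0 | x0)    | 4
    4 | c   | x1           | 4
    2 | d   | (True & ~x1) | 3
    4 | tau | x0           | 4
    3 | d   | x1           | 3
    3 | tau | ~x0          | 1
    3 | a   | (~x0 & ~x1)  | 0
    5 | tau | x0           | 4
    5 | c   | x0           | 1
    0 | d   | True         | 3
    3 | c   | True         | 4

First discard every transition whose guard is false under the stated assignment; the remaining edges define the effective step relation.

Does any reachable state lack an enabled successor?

Answer: DEADLOCK at state 1

Trace:
Reach set: {0,1,3,4}
  0: d→3  [deg 1]
  1: ∅  [deadlock]
  3: a→0  c→4  tau→1  [deg 3]
  4: ∅  [deadlock]
trace reaching 1: d·tau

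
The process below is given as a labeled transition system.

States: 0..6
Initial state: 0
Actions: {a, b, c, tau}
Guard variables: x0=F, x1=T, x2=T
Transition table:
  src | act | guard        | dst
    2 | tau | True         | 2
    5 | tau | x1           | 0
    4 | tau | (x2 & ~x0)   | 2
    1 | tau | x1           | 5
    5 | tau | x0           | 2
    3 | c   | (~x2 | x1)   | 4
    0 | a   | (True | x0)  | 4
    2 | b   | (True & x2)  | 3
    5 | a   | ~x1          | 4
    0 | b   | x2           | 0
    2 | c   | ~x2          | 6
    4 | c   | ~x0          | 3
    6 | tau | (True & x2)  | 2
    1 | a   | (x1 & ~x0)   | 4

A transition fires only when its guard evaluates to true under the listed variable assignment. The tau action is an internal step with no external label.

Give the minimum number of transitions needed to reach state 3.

Answer: 2

Analysis:
BFS to 3:
  L0 = {0}
  L1 = {4}
  L2 = {2,3}
depth(3)=2, e.g. a·c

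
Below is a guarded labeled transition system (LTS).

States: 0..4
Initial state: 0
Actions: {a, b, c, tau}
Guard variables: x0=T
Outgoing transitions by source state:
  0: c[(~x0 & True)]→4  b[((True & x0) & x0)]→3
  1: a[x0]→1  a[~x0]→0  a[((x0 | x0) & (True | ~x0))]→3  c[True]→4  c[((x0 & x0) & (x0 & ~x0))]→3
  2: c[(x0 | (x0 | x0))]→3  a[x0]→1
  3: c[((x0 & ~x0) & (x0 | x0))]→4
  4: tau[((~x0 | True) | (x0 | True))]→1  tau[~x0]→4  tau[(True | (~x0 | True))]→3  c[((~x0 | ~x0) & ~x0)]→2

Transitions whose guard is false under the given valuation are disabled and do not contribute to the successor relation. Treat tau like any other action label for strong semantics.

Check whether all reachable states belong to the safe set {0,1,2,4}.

Inv-set: {0,1,2,4}
R = {0,3}
  0: ok
  3: VIOLATES
witness against invariant: b → 3

Answer: INVARIANT VIOLATED at state 3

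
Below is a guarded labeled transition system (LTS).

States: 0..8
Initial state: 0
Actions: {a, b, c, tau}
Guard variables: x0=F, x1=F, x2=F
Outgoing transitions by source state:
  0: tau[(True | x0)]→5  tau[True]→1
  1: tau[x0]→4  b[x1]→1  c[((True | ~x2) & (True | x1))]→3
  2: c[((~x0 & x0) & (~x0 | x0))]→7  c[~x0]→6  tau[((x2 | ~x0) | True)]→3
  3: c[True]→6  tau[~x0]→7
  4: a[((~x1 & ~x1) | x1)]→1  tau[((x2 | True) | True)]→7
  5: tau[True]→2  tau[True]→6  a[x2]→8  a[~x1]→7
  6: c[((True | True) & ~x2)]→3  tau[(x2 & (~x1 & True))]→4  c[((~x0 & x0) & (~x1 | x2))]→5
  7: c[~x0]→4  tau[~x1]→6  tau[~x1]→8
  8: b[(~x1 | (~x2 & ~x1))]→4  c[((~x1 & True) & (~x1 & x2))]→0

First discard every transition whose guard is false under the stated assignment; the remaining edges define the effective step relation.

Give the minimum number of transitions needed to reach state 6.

BFS to 6:
  Layer 0: {0}
  Layer 1: {1,5}
  Layer 2: {2,3,6,7}
depth(6)=2, e.g. tau·tau

Answer: 2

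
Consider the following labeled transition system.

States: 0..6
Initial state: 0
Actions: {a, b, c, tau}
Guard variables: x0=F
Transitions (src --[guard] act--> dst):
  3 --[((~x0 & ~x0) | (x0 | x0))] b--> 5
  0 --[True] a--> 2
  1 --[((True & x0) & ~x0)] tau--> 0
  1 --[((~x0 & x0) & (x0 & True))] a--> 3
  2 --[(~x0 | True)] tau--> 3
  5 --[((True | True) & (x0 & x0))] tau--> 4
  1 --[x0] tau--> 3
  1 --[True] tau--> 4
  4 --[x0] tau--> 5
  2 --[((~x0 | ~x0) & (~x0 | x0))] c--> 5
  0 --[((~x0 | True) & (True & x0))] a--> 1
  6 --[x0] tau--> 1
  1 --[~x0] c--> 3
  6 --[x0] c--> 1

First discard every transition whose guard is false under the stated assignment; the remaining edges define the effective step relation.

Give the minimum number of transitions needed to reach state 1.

Answer: UNREACHABLE

Working:
Layered search for 1:
  Layer 0: {0}
  Layer 1: {2}
  Layer 2: {3,5}
1 never appears.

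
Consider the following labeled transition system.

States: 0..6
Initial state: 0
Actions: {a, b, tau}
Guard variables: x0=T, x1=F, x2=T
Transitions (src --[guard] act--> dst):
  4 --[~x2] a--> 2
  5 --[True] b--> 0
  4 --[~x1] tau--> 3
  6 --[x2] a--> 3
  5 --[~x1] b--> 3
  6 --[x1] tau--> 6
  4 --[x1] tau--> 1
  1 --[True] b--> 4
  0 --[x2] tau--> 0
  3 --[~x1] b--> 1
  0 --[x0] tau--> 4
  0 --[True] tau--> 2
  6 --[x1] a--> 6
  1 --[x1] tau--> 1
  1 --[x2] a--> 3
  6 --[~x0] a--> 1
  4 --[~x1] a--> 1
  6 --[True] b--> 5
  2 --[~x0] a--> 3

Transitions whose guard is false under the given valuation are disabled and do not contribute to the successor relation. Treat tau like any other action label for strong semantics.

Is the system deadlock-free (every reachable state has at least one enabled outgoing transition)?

Answer: DEADLOCK at state 2

Trace:
Reach set: {0,1,2,3,4}
  0: tau→0  tau→2  tau→4  [deg 3]
  1: a→3  b→4  [deg 2]
  2: ∅  [deadlock]
  3: b→1  [deg 1]
  4: a→1  tau→3  [deg 2]
witness 2: tau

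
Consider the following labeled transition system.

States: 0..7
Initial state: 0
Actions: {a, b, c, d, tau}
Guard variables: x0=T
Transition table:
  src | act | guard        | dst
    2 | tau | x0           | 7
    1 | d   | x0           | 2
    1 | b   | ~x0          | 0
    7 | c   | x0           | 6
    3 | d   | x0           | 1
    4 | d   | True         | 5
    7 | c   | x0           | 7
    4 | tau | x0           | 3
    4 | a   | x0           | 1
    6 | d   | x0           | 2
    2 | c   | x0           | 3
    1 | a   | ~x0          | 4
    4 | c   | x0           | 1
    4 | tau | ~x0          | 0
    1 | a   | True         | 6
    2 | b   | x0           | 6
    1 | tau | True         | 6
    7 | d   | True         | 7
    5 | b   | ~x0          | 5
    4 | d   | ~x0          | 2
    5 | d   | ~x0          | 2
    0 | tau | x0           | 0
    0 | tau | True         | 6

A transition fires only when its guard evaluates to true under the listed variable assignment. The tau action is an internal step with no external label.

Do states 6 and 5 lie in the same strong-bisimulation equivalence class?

Bisimulation quotient by refinement:
  π0 = {{0,1,2,3,4,5,6,7}}
  π1 = {{0},{1},{2},{3,6},{4},{5},{7}}
  π2 = {{0},{1},{2},{3},{4},{5},{6},{7}}
stable after 3 split(s): 8 block(s)
[6]={6}  [5]={5}

Answer: NOT BISIMILAR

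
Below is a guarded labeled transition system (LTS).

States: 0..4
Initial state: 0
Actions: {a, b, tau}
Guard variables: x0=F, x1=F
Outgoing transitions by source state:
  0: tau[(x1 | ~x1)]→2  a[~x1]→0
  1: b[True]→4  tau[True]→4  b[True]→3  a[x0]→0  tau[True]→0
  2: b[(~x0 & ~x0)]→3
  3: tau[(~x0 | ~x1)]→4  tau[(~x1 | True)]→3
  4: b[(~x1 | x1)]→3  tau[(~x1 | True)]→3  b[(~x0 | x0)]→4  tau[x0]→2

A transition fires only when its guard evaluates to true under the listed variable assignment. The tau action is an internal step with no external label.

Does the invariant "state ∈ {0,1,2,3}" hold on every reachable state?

Allowed set {0,1,2,3}
R = {0,2,3,4}
  0: safe
  2: safe
  3: safe
  4: ✗ unsafe
reach 4 via tau·b·tau — violates

Answer: INVARIANT VIOLATED at state 4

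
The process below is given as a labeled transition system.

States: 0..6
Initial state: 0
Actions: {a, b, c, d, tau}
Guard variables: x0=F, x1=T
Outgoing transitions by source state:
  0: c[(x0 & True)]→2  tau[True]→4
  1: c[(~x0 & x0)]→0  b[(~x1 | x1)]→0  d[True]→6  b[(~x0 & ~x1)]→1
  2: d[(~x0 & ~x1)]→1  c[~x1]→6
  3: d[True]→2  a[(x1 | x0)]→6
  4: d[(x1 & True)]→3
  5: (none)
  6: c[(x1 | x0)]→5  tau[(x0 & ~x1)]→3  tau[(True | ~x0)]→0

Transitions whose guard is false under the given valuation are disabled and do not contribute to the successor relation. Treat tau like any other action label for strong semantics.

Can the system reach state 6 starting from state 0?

Guard filter leaves 8 enabled edge(s).
depth 0: {0}
depth 1: {4}  now seen {0,4}
depth 2: {3}  now seen {0,3,4}
depth 3: {2,6}  now seen {0,2,3,4,6}
depth 4: {5}  now seen {0,2,3,4,5,6}
R = {0,2,3,4,5,6}
trace reaching 6: tau·d·a

Answer: REACHABLE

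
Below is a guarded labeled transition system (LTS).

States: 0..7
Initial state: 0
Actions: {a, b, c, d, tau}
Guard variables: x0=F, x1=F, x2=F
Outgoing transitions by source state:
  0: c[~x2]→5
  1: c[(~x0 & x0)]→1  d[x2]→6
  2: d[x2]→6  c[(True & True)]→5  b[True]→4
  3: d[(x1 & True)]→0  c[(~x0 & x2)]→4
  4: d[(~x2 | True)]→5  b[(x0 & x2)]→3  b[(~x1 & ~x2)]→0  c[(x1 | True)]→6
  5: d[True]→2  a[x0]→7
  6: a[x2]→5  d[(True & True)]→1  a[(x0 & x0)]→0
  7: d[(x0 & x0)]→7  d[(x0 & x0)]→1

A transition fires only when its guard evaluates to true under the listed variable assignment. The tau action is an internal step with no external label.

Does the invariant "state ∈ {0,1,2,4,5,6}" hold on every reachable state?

Safe = {0,1,2,4,5,6}
Reach set: {0,1,2,4,5,6}
  0: ok
  1: ok
  2: ok
  4: ok
  5: ok
  6: ok

Answer: INVARIANT HOLDS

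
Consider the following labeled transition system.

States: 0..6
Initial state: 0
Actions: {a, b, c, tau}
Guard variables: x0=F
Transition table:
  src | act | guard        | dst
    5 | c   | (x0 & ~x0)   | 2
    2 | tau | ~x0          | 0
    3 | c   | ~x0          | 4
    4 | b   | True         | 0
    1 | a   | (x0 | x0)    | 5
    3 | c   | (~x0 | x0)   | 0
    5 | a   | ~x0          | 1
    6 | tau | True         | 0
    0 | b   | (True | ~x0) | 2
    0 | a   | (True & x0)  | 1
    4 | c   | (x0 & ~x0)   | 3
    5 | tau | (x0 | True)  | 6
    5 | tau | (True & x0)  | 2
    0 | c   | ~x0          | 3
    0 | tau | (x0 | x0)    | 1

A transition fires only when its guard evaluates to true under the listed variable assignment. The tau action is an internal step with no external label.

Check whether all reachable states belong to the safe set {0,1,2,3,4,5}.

Allowed set {0,1,2,3,4,5}
Reachable = {0,2,3,4}
  0: safe
  2: safe
  3: safe
  4: safe

Answer: INVARIANT HOLDS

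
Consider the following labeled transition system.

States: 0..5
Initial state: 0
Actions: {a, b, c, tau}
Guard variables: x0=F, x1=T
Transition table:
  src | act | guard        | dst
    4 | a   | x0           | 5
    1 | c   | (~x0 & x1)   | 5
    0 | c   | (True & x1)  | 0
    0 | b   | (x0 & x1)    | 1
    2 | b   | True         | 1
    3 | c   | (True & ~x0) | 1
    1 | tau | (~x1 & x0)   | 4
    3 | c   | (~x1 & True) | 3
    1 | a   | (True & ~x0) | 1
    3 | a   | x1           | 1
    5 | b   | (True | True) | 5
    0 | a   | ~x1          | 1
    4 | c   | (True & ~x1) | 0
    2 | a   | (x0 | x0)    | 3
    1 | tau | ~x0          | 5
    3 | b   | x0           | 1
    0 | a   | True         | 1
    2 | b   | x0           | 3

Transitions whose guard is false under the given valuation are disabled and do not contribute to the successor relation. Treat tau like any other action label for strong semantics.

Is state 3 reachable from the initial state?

After dropping false guards: 9 live edges.
L0 = {0}
L1 = {1}  cumulative {0,1}
L2 = {5}  cumulative {0,1,5}
Reach set: {0,1,5}

Answer: UNREACHABLE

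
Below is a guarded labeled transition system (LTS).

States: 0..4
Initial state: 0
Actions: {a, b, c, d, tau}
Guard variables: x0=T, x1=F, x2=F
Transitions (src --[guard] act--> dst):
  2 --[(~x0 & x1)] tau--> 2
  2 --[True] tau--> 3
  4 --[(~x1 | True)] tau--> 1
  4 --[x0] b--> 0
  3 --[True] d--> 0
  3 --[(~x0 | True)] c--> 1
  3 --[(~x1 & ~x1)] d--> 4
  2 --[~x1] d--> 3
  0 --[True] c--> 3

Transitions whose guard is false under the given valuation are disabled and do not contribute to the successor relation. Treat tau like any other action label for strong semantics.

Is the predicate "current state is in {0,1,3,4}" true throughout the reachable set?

Safe = {0,1,3,4}
Reach set: {0,1,3,4}
  0: safe
  1: safe
  3: safe
  4: safe

Answer: INVARIANT HOLDS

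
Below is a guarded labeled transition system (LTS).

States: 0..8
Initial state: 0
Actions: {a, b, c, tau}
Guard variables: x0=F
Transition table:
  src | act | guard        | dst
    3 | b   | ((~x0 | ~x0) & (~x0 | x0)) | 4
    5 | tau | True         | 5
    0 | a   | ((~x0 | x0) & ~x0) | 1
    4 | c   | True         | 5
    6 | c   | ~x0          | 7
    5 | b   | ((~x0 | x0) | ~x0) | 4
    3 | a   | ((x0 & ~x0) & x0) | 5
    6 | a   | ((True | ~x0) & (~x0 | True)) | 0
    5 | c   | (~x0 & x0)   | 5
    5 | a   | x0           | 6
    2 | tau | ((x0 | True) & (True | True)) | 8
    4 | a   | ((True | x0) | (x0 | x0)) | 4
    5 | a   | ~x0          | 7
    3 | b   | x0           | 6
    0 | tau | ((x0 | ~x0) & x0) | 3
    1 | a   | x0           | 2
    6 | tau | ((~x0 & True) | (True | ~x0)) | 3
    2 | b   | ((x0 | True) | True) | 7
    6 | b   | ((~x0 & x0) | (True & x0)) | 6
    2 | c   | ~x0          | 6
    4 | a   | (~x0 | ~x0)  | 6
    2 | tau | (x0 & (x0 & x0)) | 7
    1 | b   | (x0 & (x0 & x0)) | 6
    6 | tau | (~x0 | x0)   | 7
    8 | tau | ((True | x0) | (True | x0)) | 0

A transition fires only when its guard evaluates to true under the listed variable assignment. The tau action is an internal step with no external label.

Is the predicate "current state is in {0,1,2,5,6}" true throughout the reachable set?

Safe = {0,1,2,5,6}
R = {0,1}
  0: safe
  1: safe

Answer: INVARIANT HOLDS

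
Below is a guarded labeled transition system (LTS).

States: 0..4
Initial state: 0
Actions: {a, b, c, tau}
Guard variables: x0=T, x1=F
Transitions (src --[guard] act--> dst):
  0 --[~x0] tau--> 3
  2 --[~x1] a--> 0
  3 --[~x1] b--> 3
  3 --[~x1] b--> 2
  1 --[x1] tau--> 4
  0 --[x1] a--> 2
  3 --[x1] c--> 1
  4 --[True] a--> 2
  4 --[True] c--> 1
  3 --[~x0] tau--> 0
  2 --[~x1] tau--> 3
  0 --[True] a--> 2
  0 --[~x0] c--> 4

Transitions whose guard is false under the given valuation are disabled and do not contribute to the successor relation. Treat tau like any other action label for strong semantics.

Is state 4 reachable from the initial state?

Answer: UNREACHABLE

Analysis:
After dropping false guards: 7 live edges.
L0 = {0}
L1 = {2}  cumulative {0,2}
L2 = {3}  cumulative {0,2,3}
Reach set: {0,2,3}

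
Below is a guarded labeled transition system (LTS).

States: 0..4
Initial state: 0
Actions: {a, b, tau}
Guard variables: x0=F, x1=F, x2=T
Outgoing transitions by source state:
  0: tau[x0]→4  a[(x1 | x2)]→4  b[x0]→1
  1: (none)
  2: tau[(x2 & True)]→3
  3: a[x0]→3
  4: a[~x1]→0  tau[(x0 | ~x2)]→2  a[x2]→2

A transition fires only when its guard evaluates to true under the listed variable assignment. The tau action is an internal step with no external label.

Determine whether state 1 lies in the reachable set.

4 transition(s) survive guard evaluation.
depth 0: {0}
depth 1: {4}  cumulative {0,4}
depth 2: {2}  cumulative {0,2,4}
depth 3: {3}  cumulative {0,2,3,4}
R = {0,2,3,4}

Answer: UNREACHABLE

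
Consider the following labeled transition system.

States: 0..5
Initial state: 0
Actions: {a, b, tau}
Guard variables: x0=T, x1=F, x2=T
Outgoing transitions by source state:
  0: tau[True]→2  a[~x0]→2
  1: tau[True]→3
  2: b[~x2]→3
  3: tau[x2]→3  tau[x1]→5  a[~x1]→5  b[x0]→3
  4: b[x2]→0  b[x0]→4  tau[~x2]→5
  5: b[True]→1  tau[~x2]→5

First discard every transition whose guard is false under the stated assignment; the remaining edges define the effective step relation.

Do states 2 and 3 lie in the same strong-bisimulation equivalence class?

Answer: NOT BISIMILAR

Analysis:
Bisimulation quotient by refinement:
  round 0: {{0,1,2,3,4,5}}
  round 1: {{0,1},{2},{3},{4,5}}
  round 2: {{0},{1},{2},{3},{4},{5}}
Fixed point at round 3; 6 class(es).
class of 2: {2}; class of 3: {3}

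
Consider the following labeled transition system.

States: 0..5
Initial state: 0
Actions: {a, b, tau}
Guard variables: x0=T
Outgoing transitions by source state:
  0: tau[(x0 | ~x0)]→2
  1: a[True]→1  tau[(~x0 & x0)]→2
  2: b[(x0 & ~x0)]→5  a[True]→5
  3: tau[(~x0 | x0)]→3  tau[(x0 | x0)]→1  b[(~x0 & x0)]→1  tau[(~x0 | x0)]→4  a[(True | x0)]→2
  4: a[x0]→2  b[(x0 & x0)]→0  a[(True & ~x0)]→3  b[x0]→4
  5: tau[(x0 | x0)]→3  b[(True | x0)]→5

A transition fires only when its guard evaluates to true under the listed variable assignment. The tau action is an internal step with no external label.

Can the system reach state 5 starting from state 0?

Guard filter leaves 12 enabled edge(s).
Layer 0: {0}
Layer 1: {2}  total {0,2}
Layer 2: {5}  total {0,2,5}
Layer 3: {3}  total {0,2,3,5}
Layer 4: {1,4}  total {0,1,2,3,4,5}
Reachable = {0,1,2,3,4,5}
witness 5: tau·a

Answer: REACHABLE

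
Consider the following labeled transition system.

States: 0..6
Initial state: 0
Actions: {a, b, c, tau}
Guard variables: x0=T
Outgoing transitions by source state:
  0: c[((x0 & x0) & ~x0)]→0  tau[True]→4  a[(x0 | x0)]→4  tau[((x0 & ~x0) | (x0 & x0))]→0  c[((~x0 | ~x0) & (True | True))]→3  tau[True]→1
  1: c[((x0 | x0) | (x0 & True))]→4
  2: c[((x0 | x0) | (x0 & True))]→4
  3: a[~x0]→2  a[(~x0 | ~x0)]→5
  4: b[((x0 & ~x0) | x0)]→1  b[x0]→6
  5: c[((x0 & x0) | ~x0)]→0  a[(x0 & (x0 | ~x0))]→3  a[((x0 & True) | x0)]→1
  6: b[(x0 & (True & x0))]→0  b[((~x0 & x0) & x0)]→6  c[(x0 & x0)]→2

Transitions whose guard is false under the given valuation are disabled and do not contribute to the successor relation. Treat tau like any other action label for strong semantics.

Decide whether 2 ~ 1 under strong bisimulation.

Answer: BISIMILAR

Working:
Bisimulation quotient by refinement:
  π0 = {{0,1,2,3,4,5,6}}
  π1 = {{0},{1,2},{3},{4},{5},{6}}
stable after 2 split(s): 6 block(s)
2∈{1,2}, 1∈{1,2}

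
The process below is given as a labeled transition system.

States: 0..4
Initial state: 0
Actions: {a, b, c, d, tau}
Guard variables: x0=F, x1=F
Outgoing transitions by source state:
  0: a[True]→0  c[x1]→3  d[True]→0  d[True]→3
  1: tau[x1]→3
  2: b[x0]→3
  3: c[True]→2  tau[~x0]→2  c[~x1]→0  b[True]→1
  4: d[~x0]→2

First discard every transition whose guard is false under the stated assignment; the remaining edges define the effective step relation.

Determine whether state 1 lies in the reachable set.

Answer: REACHABLE

Analysis:
After dropping false guards: 8 live edges.
L0 = {0}
L1 = {3}  cumulative {0,3}
L2 = {1,2}  cumulative {0,1,2,3}
R = {0,1,2,3}
witness 1: d·b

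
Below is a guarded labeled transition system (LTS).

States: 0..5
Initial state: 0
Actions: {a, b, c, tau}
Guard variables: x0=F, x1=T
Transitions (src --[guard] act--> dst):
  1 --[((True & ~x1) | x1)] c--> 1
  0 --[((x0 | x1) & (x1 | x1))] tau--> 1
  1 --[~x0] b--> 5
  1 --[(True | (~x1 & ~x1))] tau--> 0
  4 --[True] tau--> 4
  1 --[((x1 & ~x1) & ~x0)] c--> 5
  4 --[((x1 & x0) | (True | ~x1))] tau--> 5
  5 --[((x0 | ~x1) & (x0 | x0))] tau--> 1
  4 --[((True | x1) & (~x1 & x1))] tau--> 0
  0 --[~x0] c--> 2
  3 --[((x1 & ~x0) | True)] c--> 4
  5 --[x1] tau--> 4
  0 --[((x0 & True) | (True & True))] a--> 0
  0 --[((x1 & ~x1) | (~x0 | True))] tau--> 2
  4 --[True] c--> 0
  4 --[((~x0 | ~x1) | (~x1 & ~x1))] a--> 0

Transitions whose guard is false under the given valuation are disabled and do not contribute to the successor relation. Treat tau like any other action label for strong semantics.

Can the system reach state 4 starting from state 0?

Answer: REACHABLE

Analysis:
After dropping false guards: 13 live edges.
depth 0: {0}
depth 1: {1,2}  total {0,1,2}
depth 2: {5}  total {0,1,2,5}
depth 3: {4}  total {0,1,2,4,5}
R = {0,1,2,4,5}
trace reaching 4: tau·b·tau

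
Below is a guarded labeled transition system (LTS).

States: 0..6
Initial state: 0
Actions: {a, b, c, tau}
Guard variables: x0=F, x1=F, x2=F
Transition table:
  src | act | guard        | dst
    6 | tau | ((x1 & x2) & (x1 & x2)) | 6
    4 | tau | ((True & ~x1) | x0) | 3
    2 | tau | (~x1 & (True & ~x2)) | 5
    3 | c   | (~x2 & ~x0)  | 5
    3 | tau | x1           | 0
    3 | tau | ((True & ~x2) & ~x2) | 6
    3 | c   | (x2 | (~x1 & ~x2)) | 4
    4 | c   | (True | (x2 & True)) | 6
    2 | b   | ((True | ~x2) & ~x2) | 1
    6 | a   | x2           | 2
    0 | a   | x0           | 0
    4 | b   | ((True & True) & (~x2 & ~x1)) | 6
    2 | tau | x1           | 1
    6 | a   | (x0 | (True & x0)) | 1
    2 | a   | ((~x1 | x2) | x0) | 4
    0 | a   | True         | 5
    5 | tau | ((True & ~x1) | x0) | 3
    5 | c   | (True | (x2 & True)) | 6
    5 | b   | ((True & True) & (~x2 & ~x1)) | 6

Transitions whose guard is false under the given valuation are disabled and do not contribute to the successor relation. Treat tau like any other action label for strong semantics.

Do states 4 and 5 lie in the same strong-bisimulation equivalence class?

Bisimulation quotient by refinement:
  π0 = {{0,1,2,3,4,5,6}}
  π1 = {{0},{1,6},{2},{3},{4,5}}
5 equivalence class(es) (converged in 2)
4∈{4,5}, 5∈{4,5}

Answer: BISIMILAR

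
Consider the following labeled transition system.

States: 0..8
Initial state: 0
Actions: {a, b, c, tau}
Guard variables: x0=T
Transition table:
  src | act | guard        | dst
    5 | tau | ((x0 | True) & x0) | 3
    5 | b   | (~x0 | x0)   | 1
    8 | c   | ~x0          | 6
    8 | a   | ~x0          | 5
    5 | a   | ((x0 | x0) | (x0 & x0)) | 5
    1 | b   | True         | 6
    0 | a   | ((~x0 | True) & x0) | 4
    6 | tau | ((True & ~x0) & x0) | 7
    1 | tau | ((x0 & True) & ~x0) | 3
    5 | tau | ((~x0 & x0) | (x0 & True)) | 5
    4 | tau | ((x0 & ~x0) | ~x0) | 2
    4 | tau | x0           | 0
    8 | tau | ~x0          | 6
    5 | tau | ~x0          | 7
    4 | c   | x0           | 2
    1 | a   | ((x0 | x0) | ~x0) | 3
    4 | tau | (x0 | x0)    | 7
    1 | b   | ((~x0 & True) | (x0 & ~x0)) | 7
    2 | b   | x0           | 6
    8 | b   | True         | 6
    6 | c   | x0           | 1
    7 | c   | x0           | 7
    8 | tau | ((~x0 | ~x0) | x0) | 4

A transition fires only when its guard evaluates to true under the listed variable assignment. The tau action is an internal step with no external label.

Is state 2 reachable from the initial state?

Guard filter leaves 15 enabled edge(s).
depth 0: {0}
depth 1: {4}  now seen {0,4}
depth 2: {2,7}  now seen {0,2,4,7}
depth 3: {6}  now seen {0,2,4,6,7}
depth 4: {1}  now seen {0,1,2,4,6,7}
depth 5: {3}  now seen {0,1,2,3,4,6,7}
Reachable = {0,1,2,3,4,6,7}
trace reaching 2: a·c

Answer: REACHABLE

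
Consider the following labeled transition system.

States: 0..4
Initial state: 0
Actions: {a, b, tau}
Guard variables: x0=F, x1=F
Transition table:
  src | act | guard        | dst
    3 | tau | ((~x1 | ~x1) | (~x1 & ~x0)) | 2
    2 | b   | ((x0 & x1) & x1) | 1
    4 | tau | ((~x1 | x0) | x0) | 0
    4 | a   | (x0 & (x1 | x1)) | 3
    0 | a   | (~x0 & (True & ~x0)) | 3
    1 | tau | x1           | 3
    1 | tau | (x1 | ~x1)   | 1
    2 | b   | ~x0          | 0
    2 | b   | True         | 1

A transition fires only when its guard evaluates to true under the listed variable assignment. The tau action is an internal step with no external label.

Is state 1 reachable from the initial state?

Answer: REACHABLE

Working:
Guard filter leaves 6 enabled edge(s).
depth 0: {0}
depth 1: {3}  now seen {0,3}
depth 2: {2}  now seen {0,2,3}
depth 3: {1}  now seen {0,1,2,3}
Reachable = {0,1,2,3}
witness 1: a·tau·b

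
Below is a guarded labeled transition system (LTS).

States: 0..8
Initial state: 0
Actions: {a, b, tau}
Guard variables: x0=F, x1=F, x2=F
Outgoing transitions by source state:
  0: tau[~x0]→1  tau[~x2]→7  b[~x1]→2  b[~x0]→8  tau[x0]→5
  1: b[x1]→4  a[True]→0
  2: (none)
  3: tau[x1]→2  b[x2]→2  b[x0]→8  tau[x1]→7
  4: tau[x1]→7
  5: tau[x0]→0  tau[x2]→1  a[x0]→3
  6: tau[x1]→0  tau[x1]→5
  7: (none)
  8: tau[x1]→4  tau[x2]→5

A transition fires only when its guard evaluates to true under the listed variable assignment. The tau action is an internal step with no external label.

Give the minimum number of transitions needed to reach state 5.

BFS to 5:
  Layer 0: {0}
  Layer 1: {1,2,7,8}
5 never appears.

Answer: UNREACHABLE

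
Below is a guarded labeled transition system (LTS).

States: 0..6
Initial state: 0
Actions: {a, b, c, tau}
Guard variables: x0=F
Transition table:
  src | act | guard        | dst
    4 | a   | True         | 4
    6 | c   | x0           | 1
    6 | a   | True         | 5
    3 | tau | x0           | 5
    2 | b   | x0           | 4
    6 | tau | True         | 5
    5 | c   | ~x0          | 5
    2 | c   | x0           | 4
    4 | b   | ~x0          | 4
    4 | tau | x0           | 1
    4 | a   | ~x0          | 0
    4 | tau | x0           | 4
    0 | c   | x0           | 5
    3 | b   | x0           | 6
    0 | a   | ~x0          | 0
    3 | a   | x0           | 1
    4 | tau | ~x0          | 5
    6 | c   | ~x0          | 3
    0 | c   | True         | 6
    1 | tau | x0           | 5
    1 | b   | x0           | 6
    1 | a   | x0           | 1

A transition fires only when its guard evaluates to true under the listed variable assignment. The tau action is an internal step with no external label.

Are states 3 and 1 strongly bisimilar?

Refine partition for ~:
  P[0] = {{0,1,2,3,4,5,6}}
  P[1] = {{0},{1,2,3},{4},{5},{6}}
Fixed point at round 2; 5 class(es).
3∈{1,2,3}, 1∈{1,2,3}

Answer: BISIMILAR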